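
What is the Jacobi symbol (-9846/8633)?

-1

(-9846/8633)
  = (7420/8633)    [-9846 ≡ 7420 mod 8633]
  = (1855/8633)    [8633 ≡ 1 mod 8 ⇒ (2/8633)^2 = +1]
  = (8633/1855)    [QR: 8633 ≡ 1 mod 4, sign kept]
  = (1213/1855)    [8633 ≡ 1213 mod 1855]
  = (1855/1213)    [QR: 1213 ≡ 1 mod 4, sign kept]
  = (642/1213)    [1855 ≡ 642 mod 1213]
  = -(321/1213)    [1213 ≡ 5 mod 8 ⇒ (2/1213) = -1]
  = -(1213/321)    [QR: 321 ≡ 1 mod 4, sign kept]
  = -(250/321)    [1213 ≡ 250 mod 321]
  = -(125/321)    [321 ≡ 1 mod 8 ⇒ (2/321) = +1]
  = -(321/125)    [QR: 125 ≡ 1 mod 4, sign kept]
  = -(71/125)    [321 ≡ 71 mod 125]
  = -(125/71)    [QR: 125 ≡ 1 mod 4, sign kept]
  = -(54/71)    [125 ≡ 54 mod 71]
  = -(27/71)    [71 ≡ 7 mod 8 ⇒ (2/71) = +1]
  = (71/27)    [QR: both ≡ 3 mod 4, sign flips]
  = (17/27)    [71 ≡ 17 mod 27]
  = (27/17)    [QR: 17 ≡ 1 mod 4, sign kept]
  = (10/17)    [27 ≡ 10 mod 17]
  = (5/17)    [17 ≡ 1 mod 8 ⇒ (2/17) = +1]
  = (17/5)    [QR: 5 ≡ 1 mod 4, sign kept]
  = (2/5)    [17 ≡ 2 mod 5]
  = -(1/5)    [5 ≡ 5 mod 8 ⇒ (2/5) = -1]
  = -1    [(1/5) = 1]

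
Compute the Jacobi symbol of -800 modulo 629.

(-800/629)
  = (800/629)    [629 ≡ 1 mod 4 ⇒ (-1/629) = +1]
  = (171/629)    [800 ≡ 171 mod 629]
  = (629/171)    [QR: 629 ≡ 1 mod 4, sign kept]
  = (116/171)    [629 ≡ 116 mod 171]
  = (29/171)    [171 ≡ 3 mod 8 ⇒ (2/171)^2 = +1]
  = (171/29)    [QR: 29 ≡ 1 mod 4, sign kept]
  = (26/29)    [171 ≡ 26 mod 29]
  = -(13/29)    [29 ≡ 5 mod 8 ⇒ (2/29) = -1]
  = -(29/13)    [QR: 13 ≡ 1 mod 4, sign kept]
  = -(3/13)    [29 ≡ 3 mod 13]
  = -(13/3)    [QR: 13 ≡ 1 mod 4, sign kept]
  = -(1/3)    [13 ≡ 1 mod 3]
  = -1    [(1/3) = 1]

-1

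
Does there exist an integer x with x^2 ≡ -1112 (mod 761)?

(-1112/761)
  = (410/761)    [-1112 ≡ 410 mod 761]
  = (205/761)    [761 ≡ 1 mod 8 ⇒ (2/761) = +1]
  = (761/205)    [QR: 205 ≡ 1 mod 4, sign kept]
  = (146/205)    [761 ≡ 146 mod 205]
  = -(73/205)    [205 ≡ 5 mod 8 ⇒ (2/205) = -1]
  = -(205/73)    [QR: 73 ≡ 1 mod 4, sign kept]
  = -(59/73)    [205 ≡ 59 mod 73]
  = -(73/59)    [QR: 73 ≡ 1 mod 4, sign kept]
  = -(14/59)    [73 ≡ 14 mod 59]
  = (7/59)    [59 ≡ 3 mod 8 ⇒ (2/59) = -1]
  = -(59/7)    [QR: both ≡ 3 mod 4, sign flips]
  = -(3/7)    [59 ≡ 3 mod 7]
  = (7/3)    [QR: both ≡ 3 mod 4, sign flips]
  = (1/3)    [7 ≡ 1 mod 3]
  = 1    [(1/3) = 1]
(-1112/761) = 1, and 761 is prime, so -1112 is a quadratic residue mod 761.

yes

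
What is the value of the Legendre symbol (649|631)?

1

Reduce the numerator: 649 ≡ 18 (mod 631), so (649|631) = (18|631).
Factor out 2: 18 = 2·9. Since 631 ≡ 7 (mod 8), (2|631) = +1. Now have (9|631).
9 ≡ 1 (mod 4), so quadratic reciprocity gives (9|631) = (631|9). Reduce: 631 ≡ 1 (mod 9). Now have (1|9).
(1|9) = 1. Collecting the sign factors: 1.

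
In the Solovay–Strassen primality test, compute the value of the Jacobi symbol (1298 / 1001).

Reduce the numerator: 1298 ≡ 297 (mod 1001), so (1298 / 1001) = (297 / 1001).
297 ≡ 1 (mod 4), so quadratic reciprocity gives (297 / 1001) = (1001 / 297). Reduce: 1001 ≡ 110 (mod 297). Now have (110 / 297).
Factor out 2: 110 = 2·55. Since 297 ≡ 1 (mod 8), (2 / 297) = +1. Now have (55 / 297).
297 ≡ 1 (mod 4), so quadratic reciprocity gives (55 / 297) = (297 / 55). Reduce: 297 ≡ 22 (mod 55). Now have (22 / 55).
Factor out 2: 22 = 2·11. Since 55 ≡ 7 (mod 8), (2 / 55) = +1. Now have (11 / 55).
Both 11 ≡ 3 and 55 ≡ 3 (mod 4), so reciprocity gives (11 / 55) = -(55 / 11). Reduce: 55 ≡ 0 (mod 11). Now have -(0 / 11).
The numerator is now 0 with denominator 11 > 1: the symbol is 0.

0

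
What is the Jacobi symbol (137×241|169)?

By multiplicativity, (137·241|169) = (137|169)·(241|169).
First factor (137|169):
137 ≡ 1 (mod 4), so quadratic reciprocity gives (137|169) = (169|137). Reduce: 169 ≡ 32 (mod 137). Now have (32|137).
Factor out 2: 32 = 2^5. Since 137 ≡ 1 (mod 8), (2|137) = +1, and (2|137)^5 = +1. Now have (1|137).
(1|137) = 1. Collecting the sign factors: 1.
Second factor (241|169):
Reduce the numerator: 241 ≡ 72 (mod 169), so (241|169) = (72|169).
Factor out 2: 72 = 2^3·9. Since 169 ≡ 1 (mod 8), (2|169) = +1, and (2|169)^3 = +1. Now have (9|169).
9 ≡ 1 (mod 4), so quadratic reciprocity gives (9|169) = (169|9). Reduce: 169 ≡ 7 (mod 9). Now have (7|9).
9 ≡ 1 (mod 4), so quadratic reciprocity gives (7|9) = (9|7). Reduce: 9 ≡ 2 (mod 7). Now have (2|7).
Factor out 2: 2 = 2. Since 7 ≡ 7 (mod 8), (2|7) = +1. Now have (1|7).
(1|7) = 1. Collecting the sign factors: 1.
Product: (1)·(1) = 1.

1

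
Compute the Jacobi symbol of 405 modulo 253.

-1

(405/253)
  = (152/253)    [405 ≡ 152 mod 253]
  = -(19/253)    [253 ≡ 5 mod 8 ⇒ (2/253)^3 = -1]
  = -(253/19)    [QR: 253 ≡ 1 mod 4, sign kept]
  = -(6/19)    [253 ≡ 6 mod 19]
  = (3/19)    [19 ≡ 3 mod 8 ⇒ (2/19) = -1]
  = -(19/3)    [QR: both ≡ 3 mod 4, sign flips]
  = -(1/3)    [19 ≡ 1 mod 3]
  = -1    [(1/3) = 1]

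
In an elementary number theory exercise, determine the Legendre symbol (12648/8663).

(12648/8663)
  = (3985/8663)    [12648 ≡ 3985 mod 8663]
  = (8663/3985)    [QR: 3985 ≡ 1 mod 4, sign kept]
  = (693/3985)    [8663 ≡ 693 mod 3985]
  = (3985/693)    [QR: 693 ≡ 1 mod 4, sign kept]
  = (520/693)    [3985 ≡ 520 mod 693]
  = -(65/693)    [693 ≡ 5 mod 8 ⇒ (2/693)^3 = -1]
  = -(693/65)    [QR: 65 ≡ 1 mod 4, sign kept]
  = -(43/65)    [693 ≡ 43 mod 65]
  = -(65/43)    [QR: 65 ≡ 1 mod 4, sign kept]
  = -(22/43)    [65 ≡ 22 mod 43]
  = (11/43)    [43 ≡ 3 mod 8 ⇒ (2/43) = -1]
  = -(43/11)    [QR: both ≡ 3 mod 4, sign flips]
  = -(10/11)    [43 ≡ 10 mod 11]
  = (5/11)    [11 ≡ 3 mod 8 ⇒ (2/11) = -1]
  = (11/5)    [QR: 5 ≡ 1 mod 4, sign kept]
  = (1/5)    [11 ≡ 1 mod 5]
  = 1    [(1/5) = 1]

1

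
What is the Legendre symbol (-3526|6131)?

1

(-3526|6131)
  = (2605|6131)    [-3526 ≡ 2605 mod 6131]
  = (6131|2605)    [QR: 2605 ≡ 1 mod 4, sign kept]
  = (921|2605)    [6131 ≡ 921 mod 2605]
  = (2605|921)    [QR: 921 ≡ 1 mod 4, sign kept]
  = (763|921)    [2605 ≡ 763 mod 921]
  = (921|763)    [QR: 921 ≡ 1 mod 4, sign kept]
  = (158|763)    [921 ≡ 158 mod 763]
  = -(79|763)    [763 ≡ 3 mod 8 ⇒ (2|763) = -1]
  = (763|79)    [QR: both ≡ 3 mod 4, sign flips]
  = (52|79)    [763 ≡ 52 mod 79]
  = (13|79)    [79 ≡ 7 mod 8 ⇒ (2|79)^2 = +1]
  = (79|13)    [QR: 13 ≡ 1 mod 4, sign kept]
  = (1|13)    [79 ≡ 1 mod 13]
  = 1    [(1|13) = 1]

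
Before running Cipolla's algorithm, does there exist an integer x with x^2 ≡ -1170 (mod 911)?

no

(-1170/911)
  = -(1170/911)    [911 ≡ 3 mod 4 ⇒ (-1/911) = -1]
  = -(259/911)    [1170 ≡ 259 mod 911]
  = (911/259)    [QR: both ≡ 3 mod 4, sign flips]
  = (134/259)    [911 ≡ 134 mod 259]
  = -(67/259)    [259 ≡ 3 mod 8 ⇒ (2/259) = -1]
  = (259/67)    [QR: both ≡ 3 mod 4, sign flips]
  = (58/67)    [259 ≡ 58 mod 67]
  = -(29/67)    [67 ≡ 3 mod 8 ⇒ (2/67) = -1]
  = -(67/29)    [QR: 29 ≡ 1 mod 4, sign kept]
  = -(9/29)    [67 ≡ 9 mod 29]
  = -(29/9)    [QR: 9 ≡ 1 mod 4, sign kept]
  = -(2/9)    [29 ≡ 2 mod 9]
  = -(1/9)    [9 ≡ 1 mod 8 ⇒ (2/9) = +1]
  = -1    [(1/9) = 1]
The Legendre symbol is -1, so x^2 ≡ -1170 (mod 911) has no solution.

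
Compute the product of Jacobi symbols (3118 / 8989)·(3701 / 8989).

By multiplicativity, (3118·3701 / 8989) = (3118 / 8989)·(3701 / 8989).
First factor (3118 / 8989):
Factor out 2: 3118 = 2·1559. Since 8989 ≡ 5 (mod 8), (2 / 8989) = -1. Now have -(1559 / 8989).
8989 ≡ 1 (mod 4), so quadratic reciprocity gives (1559 / 8989) = (8989 / 1559). Reduce: 8989 ≡ 1194 (mod 1559). Now have -(1194 / 1559).
Factor out 2: 1194 = 2·597. Since 1559 ≡ 7 (mod 8), (2 / 1559) = +1. Now have -(597 / 1559).
597 ≡ 1 (mod 4), so quadratic reciprocity gives (597 / 1559) = (1559 / 597). Reduce: 1559 ≡ 365 (mod 597). Now have -(365 / 597).
365 ≡ 1 (mod 4), so quadratic reciprocity gives (365 / 597) = (597 / 365). Reduce: 597 ≡ 232 (mod 365). Now have -(232 / 365).
Factor out 2: 232 = 2^3·29. Since 365 ≡ 5 (mod 8), (2 / 365) = -1, and (2 / 365)^3 = -1. Now have (29 / 365).
29 ≡ 1 (mod 4), so quadratic reciprocity gives (29 / 365) = (365 / 29). Reduce: 365 ≡ 17 (mod 29). Now have (17 / 29).
17 ≡ 1 (mod 4), so quadratic reciprocity gives (17 / 29) = (29 / 17). Reduce: 29 ≡ 12 (mod 17). Now have (12 / 17).
Factor out 2: 12 = 2^2·3. Since 17 ≡ 1 (mod 8), (2 / 17) = +1, and (2 / 17)^2 = +1. Now have (3 / 17).
17 ≡ 1 (mod 4), so quadratic reciprocity gives (3 / 17) = (17 / 3). Reduce: 17 ≡ 2 (mod 3). Now have (2 / 3).
Factor out 2: 2 = 2. Since 3 ≡ 3 (mod 8), (2 / 3) = -1. Now have -(1 / 3).
(1 / 3) = 1. Collecting the sign factors: -1.
Second factor (3701 / 8989):
3701 ≡ 1 (mod 4), so quadratic reciprocity gives (3701 / 8989) = (8989 / 3701). Reduce: 8989 ≡ 1587 (mod 3701). Now have (1587 / 3701).
3701 ≡ 1 (mod 4), so quadratic reciprocity gives (1587 / 3701) = (3701 / 1587). Reduce: 3701 ≡ 527 (mod 1587). Now have (527 / 1587).
Both 527 ≡ 3 and 1587 ≡ 3 (mod 4), so reciprocity gives (527 / 1587) = -(1587 / 527). Reduce: 1587 ≡ 6 (mod 527). Now have -(6 / 527).
Factor out 2: 6 = 2·3. Since 527 ≡ 7 (mod 8), (2 / 527) = +1. Now have -(3 / 527).
Both 3 ≡ 3 and 527 ≡ 3 (mod 4), so reciprocity gives (3 / 527) = -(527 / 3). Reduce: 527 ≡ 2 (mod 3). Now have (2 / 3).
Factor out 2: 2 = 2. Since 3 ≡ 3 (mod 8), (2 / 3) = -1. Now have -(1 / 3).
(1 / 3) = 1. Collecting the sign factors: -1.
Product: (-1)·(-1) = 1.

1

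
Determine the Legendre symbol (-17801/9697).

1

Reduce the numerator: -17801 ≡ 1593 (mod 9697), so (-17801/9697) = (1593/9697).
1593 ≡ 1 (mod 4), so quadratic reciprocity gives (1593/9697) = (9697/1593). Reduce: 9697 ≡ 139 (mod 1593). Now have (139/1593).
1593 ≡ 1 (mod 4), so quadratic reciprocity gives (139/1593) = (1593/139). Reduce: 1593 ≡ 64 (mod 139). Now have (64/139).
Factor out 2: 64 = 2^6. Since 139 ≡ 3 (mod 8), (2/139) = -1, and (2/139)^6 = +1. Now have (1/139).
(1/139) = 1. Collecting the sign factors: 1.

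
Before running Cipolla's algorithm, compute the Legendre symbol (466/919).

Factor out 2: 466 = 2·233. Since 919 ≡ 7 (mod 8), (2/919) = +1. Now have (233/919).
233 ≡ 1 (mod 4), so quadratic reciprocity gives (233/919) = (919/233). Reduce: 919 ≡ 220 (mod 233). Now have (220/233).
Factor out 2: 220 = 2^2·55. Since 233 ≡ 1 (mod 8), (2/233) = +1, and (2/233)^2 = +1. Now have (55/233).
233 ≡ 1 (mod 4), so quadratic reciprocity gives (55/233) = (233/55). Reduce: 233 ≡ 13 (mod 55). Now have (13/55).
13 ≡ 1 (mod 4), so quadratic reciprocity gives (13/55) = (55/13). Reduce: 55 ≡ 3 (mod 13). Now have (3/13).
13 ≡ 1 (mod 4), so quadratic reciprocity gives (3/13) = (13/3). Reduce: 13 ≡ 1 (mod 3). Now have (1/3).
(1/3) = 1. Collecting the sign factors: 1.

1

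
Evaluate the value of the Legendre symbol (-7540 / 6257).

-1

(-7540 / 6257)
  = (7540 / 6257)    [6257 ≡ 1 mod 4 ⇒ (-1 / 6257) = +1]
  = (1283 / 6257)    [7540 ≡ 1283 mod 6257]
  = (6257 / 1283)    [QR: 6257 ≡ 1 mod 4, sign kept]
  = (1125 / 1283)    [6257 ≡ 1125 mod 1283]
  = (1283 / 1125)    [QR: 1125 ≡ 1 mod 4, sign kept]
  = (158 / 1125)    [1283 ≡ 158 mod 1125]
  = -(79 / 1125)    [1125 ≡ 5 mod 8 ⇒ (2 / 1125) = -1]
  = -(1125 / 79)    [QR: 1125 ≡ 1 mod 4, sign kept]
  = -(19 / 79)    [1125 ≡ 19 mod 79]
  = (79 / 19)    [QR: both ≡ 3 mod 4, sign flips]
  = (3 / 19)    [79 ≡ 3 mod 19]
  = -(19 / 3)    [QR: both ≡ 3 mod 4, sign flips]
  = -(1 / 3)    [19 ≡ 1 mod 3]
  = -1    [(1 / 3) = 1]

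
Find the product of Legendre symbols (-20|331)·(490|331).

By multiplicativity, (-20·490|331) = (-20|331)·(490|331).
First factor (-20|331):
Reduce the numerator: -20 ≡ 311 (mod 331), so (-20|331) = (311|331).
Both 311 ≡ 3 and 331 ≡ 3 (mod 4), so reciprocity gives (311|331) = -(331|311). Reduce: 331 ≡ 20 (mod 311). Now have -(20|311).
Factor out 2: 20 = 2^2·5. Since 311 ≡ 7 (mod 8), (2|311) = +1, and (2|311)^2 = +1. Now have -(5|311).
5 ≡ 1 (mod 4), so quadratic reciprocity gives (5|311) = (311|5). Reduce: 311 ≡ 1 (mod 5). Now have -(1|5).
(1|5) = 1. Collecting the sign factors: -1.
Second factor (490|331):
Reduce the numerator: 490 ≡ 159 (mod 331), so (490|331) = (159|331).
Both 159 ≡ 3 and 331 ≡ 3 (mod 4), so reciprocity gives (159|331) = -(331|159). Reduce: 331 ≡ 13 (mod 159). Now have -(13|159).
13 ≡ 1 (mod 4), so quadratic reciprocity gives (13|159) = (159|13). Reduce: 159 ≡ 3 (mod 13). Now have -(3|13).
13 ≡ 1 (mod 4), so quadratic reciprocity gives (3|13) = (13|3). Reduce: 13 ≡ 1 (mod 3). Now have -(1|3).
(1|3) = 1. Collecting the sign factors: -1.
Product: (-1)·(-1) = 1.

1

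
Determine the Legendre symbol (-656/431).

-1

(-656/431)
  = (206/431)    [-656 ≡ 206 mod 431]
  = (103/431)    [431 ≡ 7 mod 8 ⇒ (2/431) = +1]
  = -(431/103)    [QR: both ≡ 3 mod 4, sign flips]
  = -(19/103)    [431 ≡ 19 mod 103]
  = (103/19)    [QR: both ≡ 3 mod 4, sign flips]
  = (8/19)    [103 ≡ 8 mod 19]
  = -(1/19)    [19 ≡ 3 mod 8 ⇒ (2/19)^3 = -1]
  = -1    [(1/19) = 1]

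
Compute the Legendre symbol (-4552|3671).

1

(-4552|3671)
  = (2790|3671)    [-4552 ≡ 2790 mod 3671]
  = (1395|3671)    [3671 ≡ 7 mod 8 ⇒ (2|3671) = +1]
  = -(3671|1395)    [QR: both ≡ 3 mod 4, sign flips]
  = -(881|1395)    [3671 ≡ 881 mod 1395]
  = -(1395|881)    [QR: 881 ≡ 1 mod 4, sign kept]
  = -(514|881)    [1395 ≡ 514 mod 881]
  = -(257|881)    [881 ≡ 1 mod 8 ⇒ (2|881) = +1]
  = -(881|257)    [QR: 257 ≡ 1 mod 4, sign kept]
  = -(110|257)    [881 ≡ 110 mod 257]
  = -(55|257)    [257 ≡ 1 mod 8 ⇒ (2|257) = +1]
  = -(257|55)    [QR: 257 ≡ 1 mod 4, sign kept]
  = -(37|55)    [257 ≡ 37 mod 55]
  = -(55|37)    [QR: 37 ≡ 1 mod 4, sign kept]
  = -(18|37)    [55 ≡ 18 mod 37]
  = (9|37)    [37 ≡ 5 mod 8 ⇒ (2|37) = -1]
  = (37|9)    [QR: 9 ≡ 1 mod 4, sign kept]
  = (1|9)    [37 ≡ 1 mod 9]
  = 1    [(1|9) = 1]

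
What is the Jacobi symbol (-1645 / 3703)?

0

(-1645 / 3703)
  = (2058 / 3703)    [-1645 ≡ 2058 mod 3703]
  = (1029 / 3703)    [3703 ≡ 7 mod 8 ⇒ (2 / 3703) = +1]
  = (3703 / 1029)    [QR: 1029 ≡ 1 mod 4, sign kept]
  = (616 / 1029)    [3703 ≡ 616 mod 1029]
  = -(77 / 1029)    [1029 ≡ 5 mod 8 ⇒ (2 / 1029)^3 = -1]
  = -(1029 / 77)    [QR: 77 ≡ 1 mod 4, sign kept]
  = -(28 / 77)    [1029 ≡ 28 mod 77]
  = -(7 / 77)    [77 ≡ 5 mod 8 ⇒ (2 / 77)^2 = +1]
  = -(77 / 7)    [QR: 77 ≡ 1 mod 4, sign kept]
  = -(0 / 7)    [77 ≡ 0 mod 7]
  = 0    [numerator 0, gcd > 1]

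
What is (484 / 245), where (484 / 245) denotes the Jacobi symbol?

1

Reduce the numerator: 484 ≡ 239 (mod 245), so (484 / 245) = (239 / 245).
245 ≡ 1 (mod 4), so quadratic reciprocity gives (239 / 245) = (245 / 239). Reduce: 245 ≡ 6 (mod 239). Now have (6 / 239).
Factor out 2: 6 = 2·3. Since 239 ≡ 7 (mod 8), (2 / 239) = +1. Now have (3 / 239).
Both 3 ≡ 3 and 239 ≡ 3 (mod 4), so reciprocity gives (3 / 239) = -(239 / 3). Reduce: 239 ≡ 2 (mod 3). Now have -(2 / 3).
Factor out 2: 2 = 2. Since 3 ≡ 3 (mod 8), (2 / 3) = -1. Now have (1 / 3).
(1 / 3) = 1. Collecting the sign factors: 1.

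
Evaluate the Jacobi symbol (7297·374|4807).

By multiplicativity, (7297·374|4807) = (7297|4807)·(374|4807).
First factor (7297|4807):
Reduce the numerator: 7297 ≡ 2490 (mod 4807), so (7297|4807) = (2490|4807).
Factor out 2: 2490 = 2·1245. Since 4807 ≡ 7 (mod 8), (2|4807) = +1. Now have (1245|4807).
1245 ≡ 1 (mod 4), so quadratic reciprocity gives (1245|4807) = (4807|1245). Reduce: 4807 ≡ 1072 (mod 1245). Now have (1072|1245).
Factor out 2: 1072 = 2^4·67. Since 1245 ≡ 5 (mod 8), (2|1245) = -1, and (2|1245)^4 = +1. Now have (67|1245).
1245 ≡ 1 (mod 4), so quadratic reciprocity gives (67|1245) = (1245|67). Reduce: 1245 ≡ 39 (mod 67). Now have (39|67).
Both 39 ≡ 3 and 67 ≡ 3 (mod 4), so reciprocity gives (39|67) = -(67|39). Reduce: 67 ≡ 28 (mod 39). Now have -(28|39).
Factor out 2: 28 = 2^2·7. Since 39 ≡ 7 (mod 8), (2|39) = +1, and (2|39)^2 = +1. Now have -(7|39).
Both 7 ≡ 3 and 39 ≡ 3 (mod 4), so reciprocity gives (7|39) = -(39|7). Reduce: 39 ≡ 4 (mod 7). Now have (4|7).
Factor out 2: 4 = 2^2. Since 7 ≡ 7 (mod 8), (2|7) = +1, and (2|7)^2 = +1. Now have (1|7).
(1|7) = 1. Collecting the sign factors: 1.
Second factor (374|4807):
Factor out 2: 374 = 2·187. Since 4807 ≡ 7 (mod 8), (2|4807) = +1. Now have (187|4807).
Both 187 ≡ 3 and 4807 ≡ 3 (mod 4), so reciprocity gives (187|4807) = -(4807|187). Reduce: 4807 ≡ 132 (mod 187). Now have -(132|187).
Factor out 2: 132 = 2^2·33. Since 187 ≡ 3 (mod 8), (2|187) = -1, and (2|187)^2 = +1. Now have -(33|187).
33 ≡ 1 (mod 4), so quadratic reciprocity gives (33|187) = (187|33). Reduce: 187 ≡ 22 (mod 33). Now have -(22|33).
Factor out 2: 22 = 2·11. Since 33 ≡ 1 (mod 8), (2|33) = +1. Now have -(11|33).
33 ≡ 1 (mod 4), so quadratic reciprocity gives (11|33) = (33|11). Reduce: 33 ≡ 0 (mod 11). Now have -(0|11).
The numerator is now 0 with denominator 11 > 1: the symbol is 0.
Product: (1)·(0) = 0.

0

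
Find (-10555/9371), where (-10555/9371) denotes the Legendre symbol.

Reduce the numerator: -10555 ≡ 8187 (mod 9371), so (-10555/9371) = (8187/9371).
Both 8187 ≡ 3 and 9371 ≡ 3 (mod 4), so reciprocity gives (8187/9371) = -(9371/8187). Reduce: 9371 ≡ 1184 (mod 8187). Now have -(1184/8187).
Factor out 2: 1184 = 2^5·37. Since 8187 ≡ 3 (mod 8), (2/8187) = -1, and (2/8187)^5 = -1. Now have (37/8187).
37 ≡ 1 (mod 4), so quadratic reciprocity gives (37/8187) = (8187/37). Reduce: 8187 ≡ 10 (mod 37). Now have (10/37).
Factor out 2: 10 = 2·5. Since 37 ≡ 5 (mod 8), (2/37) = -1. Now have -(5/37).
5 ≡ 1 (mod 4), so quadratic reciprocity gives (5/37) = (37/5). Reduce: 37 ≡ 2 (mod 5). Now have -(2/5).
Factor out 2: 2 = 2. Since 5 ≡ 5 (mod 8), (2/5) = -1. Now have (1/5).
(1/5) = 1. Collecting the sign factors: 1.

1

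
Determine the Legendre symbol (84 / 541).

1

(84 / 541)
  = (21 / 541)    [541 ≡ 5 mod 8 ⇒ (2 / 541)^2 = +1]
  = (541 / 21)    [QR: 21 ≡ 1 mod 4, sign kept]
  = (16 / 21)    [541 ≡ 16 mod 21]
  = (1 / 21)    [21 ≡ 5 mod 8 ⇒ (2 / 21)^4 = +1]
  = 1    [(1 / 21) = 1]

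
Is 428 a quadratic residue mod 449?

no

(428|449)
  = (107|449)    [449 ≡ 1 mod 8 ⇒ (2|449)^2 = +1]
  = (449|107)    [QR: 449 ≡ 1 mod 4, sign kept]
  = (21|107)    [449 ≡ 21 mod 107]
  = (107|21)    [QR: 21 ≡ 1 mod 4, sign kept]
  = (2|21)    [107 ≡ 2 mod 21]
  = -(1|21)    [21 ≡ 5 mod 8 ⇒ (2|21) = -1]
  = -1    [(1|21) = 1]
The Legendre symbol is -1, so x^2 ≡ 428 (mod 449) has no solution.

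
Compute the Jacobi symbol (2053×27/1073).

1

By multiplicativity, (2053·27/1073) = (2053/1073)·(27/1073).
First factor (2053/1073):
Reduce the numerator: 2053 ≡ 980 (mod 1073), so (2053/1073) = (980/1073).
Factor out 2: 980 = 2^2·245. Since 1073 ≡ 1 (mod 8), (2/1073) = +1, and (2/1073)^2 = +1. Now have (245/1073).
245 ≡ 1 (mod 4), so quadratic reciprocity gives (245/1073) = (1073/245). Reduce: 1073 ≡ 93 (mod 245). Now have (93/245).
93 ≡ 1 (mod 4), so quadratic reciprocity gives (93/245) = (245/93). Reduce: 245 ≡ 59 (mod 93). Now have (59/93).
93 ≡ 1 (mod 4), so quadratic reciprocity gives (59/93) = (93/59). Reduce: 93 ≡ 34 (mod 59). Now have (34/59).
Factor out 2: 34 = 2·17. Since 59 ≡ 3 (mod 8), (2/59) = -1. Now have -(17/59).
17 ≡ 1 (mod 4), so quadratic reciprocity gives (17/59) = (59/17). Reduce: 59 ≡ 8 (mod 17). Now have -(8/17).
Factor out 2: 8 = 2^3. Since 17 ≡ 1 (mod 8), (2/17) = +1, and (2/17)^3 = +1. Now have -(1/17).
(1/17) = 1. Collecting the sign factors: -1.
Second factor (27/1073):
1073 ≡ 1 (mod 4), so quadratic reciprocity gives (27/1073) = (1073/27). Reduce: 1073 ≡ 20 (mod 27). Now have (20/27).
Factor out 2: 20 = 2^2·5. Since 27 ≡ 3 (mod 8), (2/27) = -1, and (2/27)^2 = +1. Now have (5/27).
5 ≡ 1 (mod 4), so quadratic reciprocity gives (5/27) = (27/5). Reduce: 27 ≡ 2 (mod 5). Now have (2/5).
Factor out 2: 2 = 2. Since 5 ≡ 5 (mod 8), (2/5) = -1. Now have -(1/5).
(1/5) = 1. Collecting the sign factors: -1.
Product: (-1)·(-1) = 1.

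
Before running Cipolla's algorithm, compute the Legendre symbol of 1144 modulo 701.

1

(1144 / 701)
  = (443 / 701)    [1144 ≡ 443 mod 701]
  = (701 / 443)    [QR: 701 ≡ 1 mod 4, sign kept]
  = (258 / 443)    [701 ≡ 258 mod 443]
  = -(129 / 443)    [443 ≡ 3 mod 8 ⇒ (2 / 443) = -1]
  = -(443 / 129)    [QR: 129 ≡ 1 mod 4, sign kept]
  = -(56 / 129)    [443 ≡ 56 mod 129]
  = -(7 / 129)    [129 ≡ 1 mod 8 ⇒ (2 / 129)^3 = +1]
  = -(129 / 7)    [QR: 129 ≡ 1 mod 4, sign kept]
  = -(3 / 7)    [129 ≡ 3 mod 7]
  = (7 / 3)    [QR: both ≡ 3 mod 4, sign flips]
  = (1 / 3)    [7 ≡ 1 mod 3]
  = 1    [(1 / 3) = 1]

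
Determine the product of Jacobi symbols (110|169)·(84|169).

1

By multiplicativity, (110·84|169) = (110|169)·(84|169).
First factor (110|169):
(110|169)
  = (55|169)    [169 ≡ 1 mod 8 ⇒ (2|169) = +1]
  = (169|55)    [QR: 169 ≡ 1 mod 4, sign kept]
  = (4|55)    [169 ≡ 4 mod 55]
  = (1|55)    [55 ≡ 7 mod 8 ⇒ (2|55)^2 = +1]
  = 1    [(1|55) = 1]
Second factor (84|169):
(84|169)
  = (21|169)    [169 ≡ 1 mod 8 ⇒ (2|169)^2 = +1]
  = (169|21)    [QR: 21 ≡ 1 mod 4, sign kept]
  = (1|21)    [169 ≡ 1 mod 21]
  = 1    [(1|21) = 1]
Product: (1)·(1) = 1.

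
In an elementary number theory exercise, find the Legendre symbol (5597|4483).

1

Reduce the numerator: 5597 ≡ 1114 (mod 4483), so (5597|4483) = (1114|4483).
Factor out 2: 1114 = 2·557. Since 4483 ≡ 3 (mod 8), (2|4483) = -1. Now have -(557|4483).
557 ≡ 1 (mod 4), so quadratic reciprocity gives (557|4483) = (4483|557). Reduce: 4483 ≡ 27 (mod 557). Now have -(27|557).
557 ≡ 1 (mod 4), so quadratic reciprocity gives (27|557) = (557|27). Reduce: 557 ≡ 17 (mod 27). Now have -(17|27).
17 ≡ 1 (mod 4), so quadratic reciprocity gives (17|27) = (27|17). Reduce: 27 ≡ 10 (mod 17). Now have -(10|17).
Factor out 2: 10 = 2·5. Since 17 ≡ 1 (mod 8), (2|17) = +1. Now have -(5|17).
5 ≡ 1 (mod 4), so quadratic reciprocity gives (5|17) = (17|5). Reduce: 17 ≡ 2 (mod 5). Now have -(2|5).
Factor out 2: 2 = 2. Since 5 ≡ 5 (mod 8), (2|5) = -1. Now have (1|5).
(1|5) = 1. Collecting the sign factors: 1.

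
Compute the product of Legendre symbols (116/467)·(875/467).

By multiplicativity, (116·875/467) = (116/467)·(875/467).
First factor (116/467):
Factor out 2: 116 = 2^2·29. Since 467 ≡ 3 (mod 8), (2/467) = -1, and (2/467)^2 = +1. Now have (29/467).
29 ≡ 1 (mod 4), so quadratic reciprocity gives (29/467) = (467/29). Reduce: 467 ≡ 3 (mod 29). Now have (3/29).
29 ≡ 1 (mod 4), so quadratic reciprocity gives (3/29) = (29/3). Reduce: 29 ≡ 2 (mod 3). Now have (2/3).
Factor out 2: 2 = 2. Since 3 ≡ 3 (mod 8), (2/3) = -1. Now have -(1/3).
(1/3) = 1. Collecting the sign factors: -1.
Second factor (875/467):
Reduce the numerator: 875 ≡ 408 (mod 467), so (875/467) = (408/467).
Factor out 2: 408 = 2^3·51. Since 467 ≡ 3 (mod 8), (2/467) = -1, and (2/467)^3 = -1. Now have -(51/467).
Both 51 ≡ 3 and 467 ≡ 3 (mod 4), so reciprocity gives (51/467) = -(467/51). Reduce: 467 ≡ 8 (mod 51). Now have (8/51).
Factor out 2: 8 = 2^3. Since 51 ≡ 3 (mod 8), (2/51) = -1, and (2/51)^3 = -1. Now have -(1/51).
(1/51) = 1. Collecting the sign factors: -1.
Product: (-1)·(-1) = 1.

1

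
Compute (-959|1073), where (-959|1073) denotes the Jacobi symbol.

Pull out -1: (-959|1073) = (-1|1073)·(959|1073). Since 1073 ≡ 1 (mod 4), (-1|1073) = +1. Now have (959|1073).
1073 ≡ 1 (mod 4), so quadratic reciprocity gives (959|1073) = (1073|959). Reduce: 1073 ≡ 114 (mod 959). Now have (114|959).
Factor out 2: 114 = 2·57. Since 959 ≡ 7 (mod 8), (2|959) = +1. Now have (57|959).
57 ≡ 1 (mod 4), so quadratic reciprocity gives (57|959) = (959|57). Reduce: 959 ≡ 47 (mod 57). Now have (47|57).
57 ≡ 1 (mod 4), so quadratic reciprocity gives (47|57) = (57|47). Reduce: 57 ≡ 10 (mod 47). Now have (10|47).
Factor out 2: 10 = 2·5. Since 47 ≡ 7 (mod 8), (2|47) = +1. Now have (5|47).
5 ≡ 1 (mod 4), so quadratic reciprocity gives (5|47) = (47|5). Reduce: 47 ≡ 2 (mod 5). Now have (2|5).
Factor out 2: 2 = 2. Since 5 ≡ 5 (mod 8), (2|5) = -1. Now have -(1|5).
(1|5) = 1. Collecting the sign factors: -1.

-1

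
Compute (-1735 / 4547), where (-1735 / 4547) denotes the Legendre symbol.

-1

Reduce the numerator: -1735 ≡ 2812 (mod 4547), so (-1735 / 4547) = (2812 / 4547).
Factor out 2: 2812 = 2^2·703. Since 4547 ≡ 3 (mod 8), (2 / 4547) = -1, and (2 / 4547)^2 = +1. Now have (703 / 4547).
Both 703 ≡ 3 and 4547 ≡ 3 (mod 4), so reciprocity gives (703 / 4547) = -(4547 / 703). Reduce: 4547 ≡ 329 (mod 703). Now have -(329 / 703).
329 ≡ 1 (mod 4), so quadratic reciprocity gives (329 / 703) = (703 / 329). Reduce: 703 ≡ 45 (mod 329). Now have -(45 / 329).
45 ≡ 1 (mod 4), so quadratic reciprocity gives (45 / 329) = (329 / 45). Reduce: 329 ≡ 14 (mod 45). Now have -(14 / 45).
Factor out 2: 14 = 2·7. Since 45 ≡ 5 (mod 8), (2 / 45) = -1. Now have (7 / 45).
45 ≡ 1 (mod 4), so quadratic reciprocity gives (7 / 45) = (45 / 7). Reduce: 45 ≡ 3 (mod 7). Now have (3 / 7).
Both 3 ≡ 3 and 7 ≡ 3 (mod 4), so reciprocity gives (3 / 7) = -(7 / 3). Reduce: 7 ≡ 1 (mod 3). Now have -(1 / 3).
(1 / 3) = 1. Collecting the sign factors: -1.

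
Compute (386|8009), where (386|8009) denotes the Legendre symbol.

1

Factor out 2: 386 = 2·193. Since 8009 ≡ 1 (mod 8), (2|8009) = +1. Now have (193|8009).
193 ≡ 1 (mod 4), so quadratic reciprocity gives (193|8009) = (8009|193). Reduce: 8009 ≡ 96 (mod 193). Now have (96|193).
Factor out 2: 96 = 2^5·3. Since 193 ≡ 1 (mod 8), (2|193) = +1, and (2|193)^5 = +1. Now have (3|193).
193 ≡ 1 (mod 4), so quadratic reciprocity gives (3|193) = (193|3). Reduce: 193 ≡ 1 (mod 3). Now have (1|3).
(1|3) = 1. Collecting the sign factors: 1.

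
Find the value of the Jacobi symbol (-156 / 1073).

1

(-156 / 1073)
  = (156 / 1073)    [1073 ≡ 1 mod 4 ⇒ (-1 / 1073) = +1]
  = (39 / 1073)    [1073 ≡ 1 mod 8 ⇒ (2 / 1073)^2 = +1]
  = (1073 / 39)    [QR: 1073 ≡ 1 mod 4, sign kept]
  = (20 / 39)    [1073 ≡ 20 mod 39]
  = (5 / 39)    [39 ≡ 7 mod 8 ⇒ (2 / 39)^2 = +1]
  = (39 / 5)    [QR: 5 ≡ 1 mod 4, sign kept]
  = (4 / 5)    [39 ≡ 4 mod 5]
  = (1 / 5)    [5 ≡ 5 mod 8 ⇒ (2 / 5)^2 = +1]
  = 1    [(1 / 5) = 1]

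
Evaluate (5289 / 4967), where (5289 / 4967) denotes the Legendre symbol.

Reduce the numerator: 5289 ≡ 322 (mod 4967), so (5289 / 4967) = (322 / 4967).
Factor out 2: 322 = 2·161. Since 4967 ≡ 7 (mod 8), (2 / 4967) = +1. Now have (161 / 4967).
161 ≡ 1 (mod 4), so quadratic reciprocity gives (161 / 4967) = (4967 / 161). Reduce: 4967 ≡ 137 (mod 161). Now have (137 / 161).
137 ≡ 1 (mod 4), so quadratic reciprocity gives (137 / 161) = (161 / 137). Reduce: 161 ≡ 24 (mod 137). Now have (24 / 137).
Factor out 2: 24 = 2^3·3. Since 137 ≡ 1 (mod 8), (2 / 137) = +1, and (2 / 137)^3 = +1. Now have (3 / 137).
137 ≡ 1 (mod 4), so quadratic reciprocity gives (3 / 137) = (137 / 3). Reduce: 137 ≡ 2 (mod 3). Now have (2 / 3).
Factor out 2: 2 = 2. Since 3 ≡ 3 (mod 8), (2 / 3) = -1. Now have -(1 / 3).
(1 / 3) = 1. Collecting the sign factors: -1.

-1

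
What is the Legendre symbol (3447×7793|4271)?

By multiplicativity, (3447·7793|4271) = (3447|4271)·(7793|4271).
First factor (3447|4271):
Both 3447 ≡ 3 and 4271 ≡ 3 (mod 4), so reciprocity gives (3447|4271) = -(4271|3447). Reduce: 4271 ≡ 824 (mod 3447). Now have -(824|3447).
Factor out 2: 824 = 2^3·103. Since 3447 ≡ 7 (mod 8), (2|3447) = +1, and (2|3447)^3 = +1. Now have -(103|3447).
Both 103 ≡ 3 and 3447 ≡ 3 (mod 4), so reciprocity gives (103|3447) = -(3447|103). Reduce: 3447 ≡ 48 (mod 103). Now have (48|103).
Factor out 2: 48 = 2^4·3. Since 103 ≡ 7 (mod 8), (2|103) = +1, and (2|103)^4 = +1. Now have (3|103).
Both 3 ≡ 3 and 103 ≡ 3 (mod 4), so reciprocity gives (3|103) = -(103|3). Reduce: 103 ≡ 1 (mod 3). Now have -(1|3).
(1|3) = 1. Collecting the sign factors: -1.
Second factor (7793|4271):
Reduce the numerator: 7793 ≡ 3522 (mod 4271), so (7793|4271) = (3522|4271).
Factor out 2: 3522 = 2·1761. Since 4271 ≡ 7 (mod 8), (2|4271) = +1. Now have (1761|4271).
1761 ≡ 1 (mod 4), so quadratic reciprocity gives (1761|4271) = (4271|1761). Reduce: 4271 ≡ 749 (mod 1761). Now have (749|1761).
749 ≡ 1 (mod 4), so quadratic reciprocity gives (749|1761) = (1761|749). Reduce: 1761 ≡ 263 (mod 749). Now have (263|749).
749 ≡ 1 (mod 4), so quadratic reciprocity gives (263|749) = (749|263). Reduce: 749 ≡ 223 (mod 263). Now have (223|263).
Both 223 ≡ 3 and 263 ≡ 3 (mod 4), so reciprocity gives (223|263) = -(263|223). Reduce: 263 ≡ 40 (mod 223). Now have -(40|223).
Factor out 2: 40 = 2^3·5. Since 223 ≡ 7 (mod 8), (2|223) = +1, and (2|223)^3 = +1. Now have -(5|223).
5 ≡ 1 (mod 4), so quadratic reciprocity gives (5|223) = (223|5). Reduce: 223 ≡ 3 (mod 5). Now have -(3|5).
5 ≡ 1 (mod 4), so quadratic reciprocity gives (3|5) = (5|3). Reduce: 5 ≡ 2 (mod 3). Now have -(2|3).
Factor out 2: 2 = 2. Since 3 ≡ 3 (mod 8), (2|3) = -1. Now have (1|3).
(1|3) = 1. Collecting the sign factors: 1.
Product: (-1)·(1) = -1.

-1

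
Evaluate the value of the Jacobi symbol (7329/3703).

Reduce the numerator: 7329 ≡ 3626 (mod 3703), so (7329/3703) = (3626/3703).
Factor out 2: 3626 = 2·1813. Since 3703 ≡ 7 (mod 8), (2/3703) = +1. Now have (1813/3703).
1813 ≡ 1 (mod 4), so quadratic reciprocity gives (1813/3703) = (3703/1813). Reduce: 3703 ≡ 77 (mod 1813). Now have (77/1813).
77 ≡ 1 (mod 4), so quadratic reciprocity gives (77/1813) = (1813/77). Reduce: 1813 ≡ 42 (mod 77). Now have (42/77).
Factor out 2: 42 = 2·21. Since 77 ≡ 5 (mod 8), (2/77) = -1. Now have -(21/77).
21 ≡ 1 (mod 4), so quadratic reciprocity gives (21/77) = (77/21). Reduce: 77 ≡ 14 (mod 21). Now have -(14/21).
Factor out 2: 14 = 2·7. Since 21 ≡ 5 (mod 8), (2/21) = -1. Now have (7/21).
21 ≡ 1 (mod 4), so quadratic reciprocity gives (7/21) = (21/7). Reduce: 21 ≡ 0 (mod 7). Now have (0/7).
The numerator is now 0 with denominator 7 > 1: the symbol is 0.

0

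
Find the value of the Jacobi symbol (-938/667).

(-938/667)
  = (396/667)    [-938 ≡ 396 mod 667]
  = (99/667)    [667 ≡ 3 mod 8 ⇒ (2/667)^2 = +1]
  = -(667/99)    [QR: both ≡ 3 mod 4, sign flips]
  = -(73/99)    [667 ≡ 73 mod 99]
  = -(99/73)    [QR: 73 ≡ 1 mod 4, sign kept]
  = -(26/73)    [99 ≡ 26 mod 73]
  = -(13/73)    [73 ≡ 1 mod 8 ⇒ (2/73) = +1]
  = -(73/13)    [QR: 13 ≡ 1 mod 4, sign kept]
  = -(8/13)    [73 ≡ 8 mod 13]
  = (1/13)    [13 ≡ 5 mod 8 ⇒ (2/13)^3 = -1]
  = 1    [(1/13) = 1]

1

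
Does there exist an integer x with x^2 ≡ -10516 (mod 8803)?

Pull out -1: (-10516/8803) = (-1/8803)·(10516/8803). Since 8803 ≡ 3 (mod 4), (-1/8803) = -1. Now have -(10516/8803).
Reduce the numerator: 10516 ≡ 1713 (mod 8803), so (10516/8803) = (1713/8803).
1713 ≡ 1 (mod 4), so quadratic reciprocity gives (1713/8803) = (8803/1713). Reduce: 8803 ≡ 238 (mod 1713). Now have -(238/1713).
Factor out 2: 238 = 2·119. Since 1713 ≡ 1 (mod 8), (2/1713) = +1. Now have -(119/1713).
1713 ≡ 1 (mod 4), so quadratic reciprocity gives (119/1713) = (1713/119). Reduce: 1713 ≡ 47 (mod 119). Now have -(47/119).
Both 47 ≡ 3 and 119 ≡ 3 (mod 4), so reciprocity gives (47/119) = -(119/47). Reduce: 119 ≡ 25 (mod 47). Now have (25/47).
25 ≡ 1 (mod 4), so quadratic reciprocity gives (25/47) = (47/25). Reduce: 47 ≡ 22 (mod 25). Now have (22/25).
Factor out 2: 22 = 2·11. Since 25 ≡ 1 (mod 8), (2/25) = +1. Now have (11/25).
25 ≡ 1 (mod 4), so quadratic reciprocity gives (11/25) = (25/11). Reduce: 25 ≡ 3 (mod 11). Now have (3/11).
Both 3 ≡ 3 and 11 ≡ 3 (mod 4), so reciprocity gives (3/11) = -(11/3). Reduce: 11 ≡ 2 (mod 3). Now have -(2/3).
Factor out 2: 2 = 2. Since 3 ≡ 3 (mod 8), (2/3) = -1. Now have (1/3).
(1/3) = 1. Collecting the sign factors: 1.
The Legendre symbol is 1, so x^2 ≡ -10516 (mod 8803) has solution.

yes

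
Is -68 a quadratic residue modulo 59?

Reduce the numerator: -68 ≡ 50 (mod 59), so (-68/59) = (50/59).
Factor out 2: 50 = 2·25. Since 59 ≡ 3 (mod 8), (2/59) = -1. Now have -(25/59).
25 ≡ 1 (mod 4), so quadratic reciprocity gives (25/59) = (59/25). Reduce: 59 ≡ 9 (mod 25). Now have -(9/25).
9 ≡ 1 (mod 4), so quadratic reciprocity gives (9/25) = (25/9). Reduce: 25 ≡ 7 (mod 9). Now have -(7/9).
9 ≡ 1 (mod 4), so quadratic reciprocity gives (7/9) = (9/7). Reduce: 9 ≡ 2 (mod 7). Now have -(2/7).
Factor out 2: 2 = 2. Since 7 ≡ 7 (mod 8), (2/7) = +1. Now have -(1/7).
(1/7) = 1. Collecting the sign factors: -1.
The Legendre symbol is -1, so x^2 ≡ -68 (mod 59) has no solution.

no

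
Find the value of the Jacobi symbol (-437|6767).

-1

Reduce the numerator: -437 ≡ 6330 (mod 6767), so (-437|6767) = (6330|6767).
Factor out 2: 6330 = 2·3165. Since 6767 ≡ 7 (mod 8), (2|6767) = +1. Now have (3165|6767).
3165 ≡ 1 (mod 4), so quadratic reciprocity gives (3165|6767) = (6767|3165). Reduce: 6767 ≡ 437 (mod 3165). Now have (437|3165).
437 ≡ 1 (mod 4), so quadratic reciprocity gives (437|3165) = (3165|437). Reduce: 3165 ≡ 106 (mod 437). Now have (106|437).
Factor out 2: 106 = 2·53. Since 437 ≡ 5 (mod 8), (2|437) = -1. Now have -(53|437).
53 ≡ 1 (mod 4), so quadratic reciprocity gives (53|437) = (437|53). Reduce: 437 ≡ 13 (mod 53). Now have -(13|53).
13 ≡ 1 (mod 4), so quadratic reciprocity gives (13|53) = (53|13). Reduce: 53 ≡ 1 (mod 13). Now have -(1|13).
(1|13) = 1. Collecting the sign factors: -1.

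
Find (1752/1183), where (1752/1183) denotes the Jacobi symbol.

Reduce the numerator: 1752 ≡ 569 (mod 1183), so (1752/1183) = (569/1183).
569 ≡ 1 (mod 4), so quadratic reciprocity gives (569/1183) = (1183/569). Reduce: 1183 ≡ 45 (mod 569). Now have (45/569).
45 ≡ 1 (mod 4), so quadratic reciprocity gives (45/569) = (569/45). Reduce: 569 ≡ 29 (mod 45). Now have (29/45).
29 ≡ 1 (mod 4), so quadratic reciprocity gives (29/45) = (45/29). Reduce: 45 ≡ 16 (mod 29). Now have (16/29).
Factor out 2: 16 = 2^4. Since 29 ≡ 5 (mod 8), (2/29) = -1, and (2/29)^4 = +1. Now have (1/29).
(1/29) = 1. Collecting the sign factors: 1.

1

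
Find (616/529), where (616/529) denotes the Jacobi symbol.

(616/529)
  = (87/529)    [616 ≡ 87 mod 529]
  = (529/87)    [QR: 529 ≡ 1 mod 4, sign kept]
  = (7/87)    [529 ≡ 7 mod 87]
  = -(87/7)    [QR: both ≡ 3 mod 4, sign flips]
  = -(3/7)    [87 ≡ 3 mod 7]
  = (7/3)    [QR: both ≡ 3 mod 4, sign flips]
  = (1/3)    [7 ≡ 1 mod 3]
  = 1    [(1/3) = 1]

1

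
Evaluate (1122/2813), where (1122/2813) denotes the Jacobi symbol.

-1

(1122/2813)
  = -(561/2813)    [2813 ≡ 5 mod 8 ⇒ (2/2813) = -1]
  = -(2813/561)    [QR: 561 ≡ 1 mod 4, sign kept]
  = -(8/561)    [2813 ≡ 8 mod 561]
  = -(1/561)    [561 ≡ 1 mod 8 ⇒ (2/561)^3 = +1]
  = -1    [(1/561) = 1]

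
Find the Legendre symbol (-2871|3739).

Reduce the numerator: -2871 ≡ 868 (mod 3739), so (-2871|3739) = (868|3739).
Factor out 2: 868 = 2^2·217. Since 3739 ≡ 3 (mod 8), (2|3739) = -1, and (2|3739)^2 = +1. Now have (217|3739).
217 ≡ 1 (mod 4), so quadratic reciprocity gives (217|3739) = (3739|217). Reduce: 3739 ≡ 50 (mod 217). Now have (50|217).
Factor out 2: 50 = 2·25. Since 217 ≡ 1 (mod 8), (2|217) = +1. Now have (25|217).
25 ≡ 1 (mod 4), so quadratic reciprocity gives (25|217) = (217|25). Reduce: 217 ≡ 17 (mod 25). Now have (17|25).
17 ≡ 1 (mod 4), so quadratic reciprocity gives (17|25) = (25|17). Reduce: 25 ≡ 8 (mod 17). Now have (8|17).
Factor out 2: 8 = 2^3. Since 17 ≡ 1 (mod 8), (2|17) = +1, and (2|17)^3 = +1. Now have (1|17).
(1|17) = 1. Collecting the sign factors: 1.

1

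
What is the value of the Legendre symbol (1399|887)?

(1399|887)
  = (512|887)    [1399 ≡ 512 mod 887]
  = (1|887)    [887 ≡ 7 mod 8 ⇒ (2|887)^9 = +1]
  = 1    [(1|887) = 1]

1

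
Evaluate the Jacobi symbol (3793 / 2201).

-1

Reduce the numerator: 3793 ≡ 1592 (mod 2201), so (3793 / 2201) = (1592 / 2201).
Factor out 2: 1592 = 2^3·199. Since 2201 ≡ 1 (mod 8), (2 / 2201) = +1, and (2 / 2201)^3 = +1. Now have (199 / 2201).
2201 ≡ 1 (mod 4), so quadratic reciprocity gives (199 / 2201) = (2201 / 199). Reduce: 2201 ≡ 12 (mod 199). Now have (12 / 199).
Factor out 2: 12 = 2^2·3. Since 199 ≡ 7 (mod 8), (2 / 199) = +1, and (2 / 199)^2 = +1. Now have (3 / 199).
Both 3 ≡ 3 and 199 ≡ 3 (mod 4), so reciprocity gives (3 / 199) = -(199 / 3). Reduce: 199 ≡ 1 (mod 3). Now have -(1 / 3).
(1 / 3) = 1. Collecting the sign factors: -1.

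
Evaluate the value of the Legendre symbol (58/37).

1

(58/37)
  = (21/37)    [58 ≡ 21 mod 37]
  = (37/21)    [QR: 21 ≡ 1 mod 4, sign kept]
  = (16/21)    [37 ≡ 16 mod 21]
  = (1/21)    [21 ≡ 5 mod 8 ⇒ (2/21)^4 = +1]
  = 1    [(1/21) = 1]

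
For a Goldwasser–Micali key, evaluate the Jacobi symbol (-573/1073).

-1

Pull out -1: (-573/1073) = (-1/1073)·(573/1073). Since 1073 ≡ 1 (mod 4), (-1/1073) = +1. Now have (573/1073).
573 ≡ 1 (mod 4), so quadratic reciprocity gives (573/1073) = (1073/573). Reduce: 1073 ≡ 500 (mod 573). Now have (500/573).
Factor out 2: 500 = 2^2·125. Since 573 ≡ 5 (mod 8), (2/573) = -1, and (2/573)^2 = +1. Now have (125/573).
125 ≡ 1 (mod 4), so quadratic reciprocity gives (125/573) = (573/125). Reduce: 573 ≡ 73 (mod 125). Now have (73/125).
73 ≡ 1 (mod 4), so quadratic reciprocity gives (73/125) = (125/73). Reduce: 125 ≡ 52 (mod 73). Now have (52/73).
Factor out 2: 52 = 2^2·13. Since 73 ≡ 1 (mod 8), (2/73) = +1, and (2/73)^2 = +1. Now have (13/73).
13 ≡ 1 (mod 4), so quadratic reciprocity gives (13/73) = (73/13). Reduce: 73 ≡ 8 (mod 13). Now have (8/13).
Factor out 2: 8 = 2^3. Since 13 ≡ 5 (mod 8), (2/13) = -1, and (2/13)^3 = -1. Now have -(1/13).
(1/13) = 1. Collecting the sign factors: -1.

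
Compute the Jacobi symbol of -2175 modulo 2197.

(-2175/2197)
  = (2175/2197)    [2197 ≡ 1 mod 4 ⇒ (-1/2197) = +1]
  = (2197/2175)    [QR: 2197 ≡ 1 mod 4, sign kept]
  = (22/2175)    [2197 ≡ 22 mod 2175]
  = (11/2175)    [2175 ≡ 7 mod 8 ⇒ (2/2175) = +1]
  = -(2175/11)    [QR: both ≡ 3 mod 4, sign flips]
  = -(8/11)    [2175 ≡ 8 mod 11]
  = (1/11)    [11 ≡ 3 mod 8 ⇒ (2/11)^3 = -1]
  = 1    [(1/11) = 1]

1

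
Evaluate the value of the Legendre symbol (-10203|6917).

Pull out -1: (-10203|6917) = (-1|6917)·(10203|6917). Since 6917 ≡ 1 (mod 4), (-1|6917) = +1. Now have (10203|6917).
Reduce the numerator: 10203 ≡ 3286 (mod 6917), so (10203|6917) = (3286|6917).
Factor out 2: 3286 = 2·1643. Since 6917 ≡ 5 (mod 8), (2|6917) = -1. Now have -(1643|6917).
6917 ≡ 1 (mod 4), so quadratic reciprocity gives (1643|6917) = (6917|1643). Reduce: 6917 ≡ 345 (mod 1643). Now have -(345|1643).
345 ≡ 1 (mod 4), so quadratic reciprocity gives (345|1643) = (1643|345). Reduce: 1643 ≡ 263 (mod 345). Now have -(263|345).
345 ≡ 1 (mod 4), so quadratic reciprocity gives (263|345) = (345|263). Reduce: 345 ≡ 82 (mod 263). Now have -(82|263).
Factor out 2: 82 = 2·41. Since 263 ≡ 7 (mod 8), (2|263) = +1. Now have -(41|263).
41 ≡ 1 (mod 4), so quadratic reciprocity gives (41|263) = (263|41). Reduce: 263 ≡ 17 (mod 41). Now have -(17|41).
17 ≡ 1 (mod 4), so quadratic reciprocity gives (17|41) = (41|17). Reduce: 41 ≡ 7 (mod 17). Now have -(7|17).
17 ≡ 1 (mod 4), so quadratic reciprocity gives (7|17) = (17|7). Reduce: 17 ≡ 3 (mod 7). Now have -(3|7).
Both 3 ≡ 3 and 7 ≡ 3 (mod 4), so reciprocity gives (3|7) = -(7|3). Reduce: 7 ≡ 1 (mod 3). Now have (1|3).
(1|3) = 1. Collecting the sign factors: 1.

1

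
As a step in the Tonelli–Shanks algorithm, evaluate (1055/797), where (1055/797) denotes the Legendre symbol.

(1055/797)
  = (258/797)    [1055 ≡ 258 mod 797]
  = -(129/797)    [797 ≡ 5 mod 8 ⇒ (2/797) = -1]
  = -(797/129)    [QR: 129 ≡ 1 mod 4, sign kept]
  = -(23/129)    [797 ≡ 23 mod 129]
  = -(129/23)    [QR: 129 ≡ 1 mod 4, sign kept]
  = -(14/23)    [129 ≡ 14 mod 23]
  = -(7/23)    [23 ≡ 7 mod 8 ⇒ (2/23) = +1]
  = (23/7)    [QR: both ≡ 3 mod 4, sign flips]
  = (2/7)    [23 ≡ 2 mod 7]
  = (1/7)    [7 ≡ 7 mod 8 ⇒ (2/7) = +1]
  = 1    [(1/7) = 1]

1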